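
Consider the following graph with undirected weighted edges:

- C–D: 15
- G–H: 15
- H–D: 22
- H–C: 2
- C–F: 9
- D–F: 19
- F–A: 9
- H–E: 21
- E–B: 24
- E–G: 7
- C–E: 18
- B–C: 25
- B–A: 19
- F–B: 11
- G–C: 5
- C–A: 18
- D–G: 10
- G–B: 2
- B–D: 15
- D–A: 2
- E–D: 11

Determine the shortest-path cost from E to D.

11

Shortest distances from E:
E: 0
G: 7  (via E)
B: 9  (via G)
D: 11  (via E)
Shortest route: E–D = 11.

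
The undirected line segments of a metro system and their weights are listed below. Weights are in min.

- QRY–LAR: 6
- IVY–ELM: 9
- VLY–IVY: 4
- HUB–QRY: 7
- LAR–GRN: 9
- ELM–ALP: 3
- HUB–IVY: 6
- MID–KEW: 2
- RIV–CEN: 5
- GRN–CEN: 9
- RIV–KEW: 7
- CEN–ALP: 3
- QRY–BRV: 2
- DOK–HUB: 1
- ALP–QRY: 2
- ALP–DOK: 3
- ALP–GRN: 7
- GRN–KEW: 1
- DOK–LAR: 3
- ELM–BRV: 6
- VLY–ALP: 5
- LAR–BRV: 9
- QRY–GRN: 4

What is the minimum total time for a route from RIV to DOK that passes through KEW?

Shortest RIV→KEW: RIV → KEW = 7
Best KEW to DOK: KEW → GRN → QRY → ALP → DOK costing 10
Total via KEW: 7 + 10 = 17 min.

17 min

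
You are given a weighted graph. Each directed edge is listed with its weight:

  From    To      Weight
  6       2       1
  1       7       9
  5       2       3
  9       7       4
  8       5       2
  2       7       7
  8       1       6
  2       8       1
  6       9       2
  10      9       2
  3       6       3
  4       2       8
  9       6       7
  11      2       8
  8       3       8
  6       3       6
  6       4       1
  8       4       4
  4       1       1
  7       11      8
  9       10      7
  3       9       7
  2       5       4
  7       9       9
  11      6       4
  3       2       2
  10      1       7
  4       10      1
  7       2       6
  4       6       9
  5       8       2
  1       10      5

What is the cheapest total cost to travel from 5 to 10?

7

Enumerating some paths:
5–2–8–4–10: 3+1+4+1 = 9
5–8–4–1–10: 2+4+1+5 = 12
5–8–4–10: 2+4+1 = 7
Cheapest is 5–8–4–10 at 7.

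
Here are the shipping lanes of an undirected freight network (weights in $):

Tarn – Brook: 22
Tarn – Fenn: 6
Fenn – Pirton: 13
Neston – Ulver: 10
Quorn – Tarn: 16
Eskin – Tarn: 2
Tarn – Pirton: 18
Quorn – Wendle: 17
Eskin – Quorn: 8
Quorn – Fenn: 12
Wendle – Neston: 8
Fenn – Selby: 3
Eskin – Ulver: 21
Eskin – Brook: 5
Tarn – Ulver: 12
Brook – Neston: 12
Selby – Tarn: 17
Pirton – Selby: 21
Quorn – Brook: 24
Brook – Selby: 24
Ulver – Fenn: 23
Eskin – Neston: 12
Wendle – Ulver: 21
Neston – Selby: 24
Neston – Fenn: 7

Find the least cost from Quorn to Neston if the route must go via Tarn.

Shortest Quorn→Tarn: Quorn → Eskin → Tarn = 10
Shortest Tarn→Neston: Tarn → Fenn → Neston = 13
Total via Tarn: 10 + 13 = $23.

$23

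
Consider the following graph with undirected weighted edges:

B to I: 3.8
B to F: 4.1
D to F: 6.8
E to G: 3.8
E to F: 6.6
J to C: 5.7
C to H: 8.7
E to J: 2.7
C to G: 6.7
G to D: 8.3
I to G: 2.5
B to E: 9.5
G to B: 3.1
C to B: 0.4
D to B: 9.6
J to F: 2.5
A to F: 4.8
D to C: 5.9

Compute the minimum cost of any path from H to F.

Compare a few routes:
H–C–B–G–E–J–F: 8.7+0.4+3.1+3.8+2.7+2.5 = 21.2
H–C–J–F: 8.7+5.7+2.5 = 16.9
H–C–B–F: 8.7+0.4+4.1 = 13.2
Cheapest is H–C–B–F at 13.2.

13.2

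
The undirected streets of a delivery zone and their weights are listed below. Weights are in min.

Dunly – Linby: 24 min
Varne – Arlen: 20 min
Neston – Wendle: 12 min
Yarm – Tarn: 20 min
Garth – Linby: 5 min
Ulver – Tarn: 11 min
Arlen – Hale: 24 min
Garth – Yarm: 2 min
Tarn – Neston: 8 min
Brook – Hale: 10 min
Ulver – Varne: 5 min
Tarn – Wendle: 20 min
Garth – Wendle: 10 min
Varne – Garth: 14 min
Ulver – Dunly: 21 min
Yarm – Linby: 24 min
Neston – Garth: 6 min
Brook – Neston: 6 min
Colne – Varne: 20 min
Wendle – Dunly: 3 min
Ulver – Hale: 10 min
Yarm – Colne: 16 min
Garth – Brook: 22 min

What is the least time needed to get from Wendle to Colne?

28 min

Settle nodes by increasing distance from Wendle:
Wendle: 0
Dunly: 3  (via Wendle)
Garth: 10  (via Wendle)
Neston: 12  (via Wendle)
Yarm: 12  (via Garth)
Linby: 15  (via Garth)
Brook: 18  (via Neston)
Tarn: 20  (via Wendle)
Ulver: 24  (via Dunly)
Varne: 24  (via Garth)
Colne: 28  (via Yarm)
Shortest route: Wendle → Garth → Yarm → Colne = 28 min.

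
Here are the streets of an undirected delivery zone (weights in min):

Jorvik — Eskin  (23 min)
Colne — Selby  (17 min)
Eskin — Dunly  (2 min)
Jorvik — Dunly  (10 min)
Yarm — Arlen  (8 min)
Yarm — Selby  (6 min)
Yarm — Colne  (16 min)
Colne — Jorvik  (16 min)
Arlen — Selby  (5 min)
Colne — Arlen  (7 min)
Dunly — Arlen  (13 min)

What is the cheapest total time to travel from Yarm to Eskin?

23 min

Shortest distances from Yarm:
Yarm: 0
Selby: 6  (via Yarm)
Arlen: 8  (via Yarm)
Colne: 15  (via Arlen)
Dunly: 21  (via Arlen)
Eskin: 23  (via Dunly)
Shortest route: Yarm–Arlen–Dunly–Eskin = 23 min.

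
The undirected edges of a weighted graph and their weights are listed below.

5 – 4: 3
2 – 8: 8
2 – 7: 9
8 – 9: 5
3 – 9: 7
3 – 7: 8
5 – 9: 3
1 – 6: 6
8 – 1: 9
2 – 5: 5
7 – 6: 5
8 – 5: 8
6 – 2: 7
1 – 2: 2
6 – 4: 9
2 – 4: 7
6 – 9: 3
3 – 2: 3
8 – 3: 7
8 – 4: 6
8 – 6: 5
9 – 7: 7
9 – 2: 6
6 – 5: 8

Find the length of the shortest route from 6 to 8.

Candidate routes:
6 → 8: 5 = 5
6 → 9 → 8: 3+5 = 8
Cheapest is 6 → 8 at 5.

5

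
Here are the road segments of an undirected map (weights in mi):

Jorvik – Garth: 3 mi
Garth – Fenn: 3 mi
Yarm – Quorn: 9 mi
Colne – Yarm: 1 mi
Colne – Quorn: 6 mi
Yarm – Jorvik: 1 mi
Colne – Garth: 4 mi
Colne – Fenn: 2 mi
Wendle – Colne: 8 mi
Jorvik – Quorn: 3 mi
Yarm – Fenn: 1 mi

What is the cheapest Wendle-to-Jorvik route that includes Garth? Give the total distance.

15 mi

Best Wendle to Garth: Wendle–Colne–Garth costing 12
Best Garth to Jorvik: Garth–Jorvik costing 3
Total via Garth: 12 + 3 = 15 mi.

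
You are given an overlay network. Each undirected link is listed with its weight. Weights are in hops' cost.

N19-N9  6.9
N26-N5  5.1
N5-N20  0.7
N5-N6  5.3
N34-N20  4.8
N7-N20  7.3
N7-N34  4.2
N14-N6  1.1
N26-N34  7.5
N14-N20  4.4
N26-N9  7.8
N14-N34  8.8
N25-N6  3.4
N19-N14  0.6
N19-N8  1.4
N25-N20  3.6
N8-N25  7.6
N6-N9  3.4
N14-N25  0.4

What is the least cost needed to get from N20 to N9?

8.5 hops' cost

Settle nodes by increasing distance from N20:
N20: 0
N5: 0.7  (via N20)
N25: 3.6  (via N20)
N14: 4  (via N25)
N19: 4.6  (via N14)
N34: 4.8  (via N20)
N6: 5.1  (via N14)
N26: 5.8  (via N5)
N8: 6  (via N19)
N7: 7.3  (via N20)
N9: 8.5  (via N6)
Shortest route: N20 → N25 → N14 → N6 → N9 = 8.5 hops' cost.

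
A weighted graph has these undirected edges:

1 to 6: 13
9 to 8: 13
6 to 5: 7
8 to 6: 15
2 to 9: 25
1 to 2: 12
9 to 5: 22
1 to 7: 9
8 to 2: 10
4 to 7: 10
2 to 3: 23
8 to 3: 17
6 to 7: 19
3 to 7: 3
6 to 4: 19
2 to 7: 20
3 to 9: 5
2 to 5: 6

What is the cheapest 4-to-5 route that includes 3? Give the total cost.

Shortest 4→3: 4 → 7 → 3 = 13
Best 3 to 5: 3 → 9 → 5 costing 27
Total via 3: 13 + 27 = 40.

40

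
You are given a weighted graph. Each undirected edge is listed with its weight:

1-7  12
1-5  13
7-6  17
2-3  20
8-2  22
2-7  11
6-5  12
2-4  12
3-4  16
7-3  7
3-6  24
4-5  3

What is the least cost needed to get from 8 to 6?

Compare a few routes:
8–2–4–5–6: 22+12+3+12 = 49
8–2–7–6: 22+11+17 = 50
8–2–7–3–6: 22+11+7+24 = 64
Cheapest is 8–2–4–5–6 at 49.

49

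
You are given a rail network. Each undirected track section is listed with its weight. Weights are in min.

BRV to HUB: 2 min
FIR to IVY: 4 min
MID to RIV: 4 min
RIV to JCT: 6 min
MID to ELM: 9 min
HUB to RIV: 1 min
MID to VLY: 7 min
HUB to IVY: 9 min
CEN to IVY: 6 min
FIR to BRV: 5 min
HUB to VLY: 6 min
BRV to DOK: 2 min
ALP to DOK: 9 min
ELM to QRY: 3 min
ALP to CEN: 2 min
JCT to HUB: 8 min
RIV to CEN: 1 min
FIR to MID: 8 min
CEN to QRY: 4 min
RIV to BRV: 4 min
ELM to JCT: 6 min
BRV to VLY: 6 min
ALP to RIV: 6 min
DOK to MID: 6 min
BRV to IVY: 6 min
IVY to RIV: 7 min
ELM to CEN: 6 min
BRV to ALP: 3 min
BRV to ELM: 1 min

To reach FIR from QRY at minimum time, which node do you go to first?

Candidate routes:
QRY → ELM → BRV → FIR: 3+1+5 = 9
QRY → CEN → ALP → BRV → FIR: 4+2+3+5 = 14
QRY → CEN → RIV → HUB → BRV → FIR: 4+1+1+2+5 = 13
Cheapest is QRY → ELM → BRV → FIR at 9 min.
So from QRY the first move is to ELM.

ELM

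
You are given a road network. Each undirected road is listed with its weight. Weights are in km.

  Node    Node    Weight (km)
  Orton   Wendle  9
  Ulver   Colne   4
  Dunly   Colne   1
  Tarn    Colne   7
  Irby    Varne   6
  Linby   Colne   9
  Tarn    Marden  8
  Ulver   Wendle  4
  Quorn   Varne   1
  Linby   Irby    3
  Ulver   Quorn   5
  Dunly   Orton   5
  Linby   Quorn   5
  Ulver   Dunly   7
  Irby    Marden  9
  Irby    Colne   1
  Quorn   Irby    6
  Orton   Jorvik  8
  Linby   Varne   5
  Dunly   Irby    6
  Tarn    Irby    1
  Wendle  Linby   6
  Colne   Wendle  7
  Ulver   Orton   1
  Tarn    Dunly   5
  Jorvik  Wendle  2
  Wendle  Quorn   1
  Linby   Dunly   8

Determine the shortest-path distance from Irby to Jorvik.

Shortest distances from Irby:
Irby: 0
Colne: 1  (via Irby)
Tarn: 1  (via Irby)
Dunly: 2  (via Colne)
Linby: 3  (via Irby)
Ulver: 5  (via Colne)
Orton: 6  (via Ulver)
Quorn: 6  (via Irby)
Varne: 6  (via Irby)
Wendle: 7  (via Quorn)
Jorvik: 9  (via Wendle)
Shortest route: Irby–Quorn–Wendle–Jorvik = 9 km.

9 km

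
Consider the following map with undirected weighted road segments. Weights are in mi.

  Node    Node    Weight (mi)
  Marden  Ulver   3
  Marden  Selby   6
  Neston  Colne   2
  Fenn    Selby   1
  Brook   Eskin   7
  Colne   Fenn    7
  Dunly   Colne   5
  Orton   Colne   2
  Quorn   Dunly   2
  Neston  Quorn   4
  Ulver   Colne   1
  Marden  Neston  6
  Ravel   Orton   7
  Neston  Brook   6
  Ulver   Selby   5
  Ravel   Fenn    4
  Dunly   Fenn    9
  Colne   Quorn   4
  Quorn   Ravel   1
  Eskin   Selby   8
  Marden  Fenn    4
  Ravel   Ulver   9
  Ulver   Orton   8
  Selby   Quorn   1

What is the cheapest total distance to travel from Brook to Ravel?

11 mi

Compare a few routes:
Brook–Neston–Quorn–Selby–Fenn–Ravel: 6+4+1+1+4 = 16
Brook–Neston–Quorn–Ravel: 6+4+1 = 11
Brook–Neston–Colne–Quorn–Ravel: 6+2+4+1 = 13
Cheapest is Brook–Neston–Quorn–Ravel at 11 mi.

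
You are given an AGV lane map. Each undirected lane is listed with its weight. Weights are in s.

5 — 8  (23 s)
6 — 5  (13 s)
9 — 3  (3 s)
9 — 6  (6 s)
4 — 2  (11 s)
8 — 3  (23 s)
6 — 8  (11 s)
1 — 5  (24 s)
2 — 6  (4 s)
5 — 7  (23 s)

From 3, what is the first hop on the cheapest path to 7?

9

Enumerating some paths:
3 - 8 - 5 - 7: 23+23+23 = 69
3 - 9 - 6 - 5 - 7: 3+6+13+23 = 45
3 - 9 - 6 - 8 - 5 - 7: 3+6+11+23+23 = 66
The minimum is 45 s via 3 - 9 - 6 - 5 - 7.
So from 3 the first move is to 9.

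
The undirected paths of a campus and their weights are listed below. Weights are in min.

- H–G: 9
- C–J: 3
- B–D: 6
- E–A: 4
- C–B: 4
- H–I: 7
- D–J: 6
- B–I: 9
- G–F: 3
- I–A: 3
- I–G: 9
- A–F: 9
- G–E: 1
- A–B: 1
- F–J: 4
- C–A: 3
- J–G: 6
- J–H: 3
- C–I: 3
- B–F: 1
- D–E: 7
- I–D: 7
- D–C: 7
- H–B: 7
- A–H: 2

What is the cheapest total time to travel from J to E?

Running Dijkstra from J:
J: 0
C: 3  (via J)
H: 3  (via J)
F: 4  (via J)
A: 5  (via H)
B: 5  (via F)
D: 6  (via J)
G: 6  (via J)
I: 6  (via C)
E: 7  (via G)
Shortest route: J–G–E = 7 min.

7 min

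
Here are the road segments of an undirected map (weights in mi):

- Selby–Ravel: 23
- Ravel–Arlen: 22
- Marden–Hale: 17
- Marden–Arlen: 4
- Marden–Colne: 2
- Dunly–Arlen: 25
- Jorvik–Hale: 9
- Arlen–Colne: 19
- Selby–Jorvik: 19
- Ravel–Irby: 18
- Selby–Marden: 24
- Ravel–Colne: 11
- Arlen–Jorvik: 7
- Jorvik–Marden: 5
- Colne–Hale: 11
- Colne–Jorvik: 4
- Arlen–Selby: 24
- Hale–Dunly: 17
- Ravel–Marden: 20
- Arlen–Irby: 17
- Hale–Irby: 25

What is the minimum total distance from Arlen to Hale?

Enumerating some paths:
Arlen → Jorvik → Hale: 7+9 = 16
Arlen → Marden → Colne → Hale: 4+2+11 = 17
The minimum is 16 mi via Arlen → Jorvik → Hale.

16 mi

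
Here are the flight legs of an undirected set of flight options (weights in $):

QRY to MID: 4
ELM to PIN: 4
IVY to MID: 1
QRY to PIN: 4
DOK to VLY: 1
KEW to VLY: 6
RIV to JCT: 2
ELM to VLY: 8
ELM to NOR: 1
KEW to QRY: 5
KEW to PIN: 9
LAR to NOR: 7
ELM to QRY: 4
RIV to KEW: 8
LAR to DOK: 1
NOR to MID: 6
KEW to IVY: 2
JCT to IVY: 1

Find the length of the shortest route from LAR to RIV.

Settle nodes by increasing distance from LAR:
LAR: 0
DOK: 1  (via LAR)
VLY: 2  (via DOK)
NOR: 7  (via LAR)
KEW: 8  (via VLY)
ELM: 8  (via NOR)
IVY: 10  (via KEW)
MID: 11  (via IVY)
JCT: 11  (via IVY)
QRY: 12  (via ELM)
PIN: 12  (via ELM)
RIV: 13  (via JCT)
Shortest route: LAR → DOK → VLY → KEW → IVY → JCT → RIV = $13.

$13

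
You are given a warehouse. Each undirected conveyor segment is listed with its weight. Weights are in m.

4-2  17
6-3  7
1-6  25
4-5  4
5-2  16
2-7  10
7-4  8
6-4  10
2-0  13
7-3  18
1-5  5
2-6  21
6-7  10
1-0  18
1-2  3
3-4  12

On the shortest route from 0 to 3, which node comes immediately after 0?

Enumerating some paths:
0–2–1–5–4–3: 13+3+5+4+12 = 37
0–1–5–4–3: 18+5+4+12 = 39
Cheapest is 0–2–1–5–4–3 at 37 m.
So from 0 the first move is to 2.

2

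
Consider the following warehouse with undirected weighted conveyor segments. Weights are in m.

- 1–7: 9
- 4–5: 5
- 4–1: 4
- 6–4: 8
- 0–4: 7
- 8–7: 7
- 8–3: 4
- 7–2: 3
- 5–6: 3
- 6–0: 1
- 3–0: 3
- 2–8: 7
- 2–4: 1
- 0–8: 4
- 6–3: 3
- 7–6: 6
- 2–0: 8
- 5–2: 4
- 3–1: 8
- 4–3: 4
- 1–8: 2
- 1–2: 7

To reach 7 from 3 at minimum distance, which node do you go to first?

Compare a few routes:
3 - 0 - 6 - 7: 3+1+6 = 10
3 - 6 - 7: 3+6 = 9
3 - 4 - 2 - 7: 4+1+3 = 8
Cheapest is 3 - 4 - 2 - 7 at 8 m.
So from 3 the first move is to 4.

4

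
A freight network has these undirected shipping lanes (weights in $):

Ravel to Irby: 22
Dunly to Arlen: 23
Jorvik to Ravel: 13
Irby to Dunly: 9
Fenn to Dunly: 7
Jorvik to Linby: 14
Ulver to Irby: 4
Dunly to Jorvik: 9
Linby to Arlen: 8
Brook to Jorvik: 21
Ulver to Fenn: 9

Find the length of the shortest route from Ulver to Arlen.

$36

Settle nodes by increasing distance from Ulver:
Ulver: 0
Irby: 4  (via Ulver)
Fenn: 9  (via Ulver)
Dunly: 13  (via Irby)
Jorvik: 22  (via Dunly)
Ravel: 26  (via Irby)
Linby: 36  (via Jorvik)
Arlen: 36  (via Dunly)
Shortest route: Ulver–Irby–Dunly–Arlen = $36.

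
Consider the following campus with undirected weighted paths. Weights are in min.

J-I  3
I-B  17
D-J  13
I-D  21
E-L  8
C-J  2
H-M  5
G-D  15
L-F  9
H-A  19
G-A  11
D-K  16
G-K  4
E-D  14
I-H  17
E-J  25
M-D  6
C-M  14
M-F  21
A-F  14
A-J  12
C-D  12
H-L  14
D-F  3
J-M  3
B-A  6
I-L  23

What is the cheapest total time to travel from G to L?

Running Dijkstra from G:
G: 0
K: 4  (via G)
A: 11  (via G)
D: 15  (via G)
B: 17  (via A)
F: 18  (via D)
M: 21  (via D)
J: 23  (via A)
C: 25  (via J)
H: 26  (via M)
I: 26  (via J)
L: 27  (via F)
Shortest route: G → D → F → L = 27 min.

27 min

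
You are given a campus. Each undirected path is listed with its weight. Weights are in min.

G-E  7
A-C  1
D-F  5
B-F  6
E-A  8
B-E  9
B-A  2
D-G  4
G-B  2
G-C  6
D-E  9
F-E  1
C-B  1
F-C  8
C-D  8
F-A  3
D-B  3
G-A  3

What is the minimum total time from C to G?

3 min

Candidate routes:
C–A–B–G: 1+2+2 = 5
C–B–G: 1+2 = 3
C–A–G: 1+3 = 4
The minimum is 3 min via C–B–G.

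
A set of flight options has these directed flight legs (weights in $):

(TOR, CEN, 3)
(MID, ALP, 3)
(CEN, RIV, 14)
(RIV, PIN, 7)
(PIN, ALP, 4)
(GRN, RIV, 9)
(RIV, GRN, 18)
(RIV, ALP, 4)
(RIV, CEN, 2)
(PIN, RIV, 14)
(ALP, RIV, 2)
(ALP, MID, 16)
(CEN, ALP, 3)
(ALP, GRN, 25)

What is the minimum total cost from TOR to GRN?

Shortest distances from TOR:
TOR: 0
CEN: 3  (via TOR)
ALP: 6  (via CEN)
RIV: 8  (via ALP)
PIN: 15  (via RIV)
MID: 22  (via ALP)
GRN: 26  (via RIV)
Shortest route: TOR → CEN → ALP → RIV → GRN = $26.

$26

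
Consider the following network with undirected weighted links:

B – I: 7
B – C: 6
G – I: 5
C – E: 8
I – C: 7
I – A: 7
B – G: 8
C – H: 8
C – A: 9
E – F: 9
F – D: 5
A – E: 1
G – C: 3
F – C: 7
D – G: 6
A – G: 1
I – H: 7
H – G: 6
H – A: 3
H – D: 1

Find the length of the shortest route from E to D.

5

Running Dijkstra from E:
E: 0
A: 1  (via E)
G: 2  (via A)
H: 4  (via A)
C: 5  (via G)
D: 5  (via H)
Shortest route: E–A–H–D = 5.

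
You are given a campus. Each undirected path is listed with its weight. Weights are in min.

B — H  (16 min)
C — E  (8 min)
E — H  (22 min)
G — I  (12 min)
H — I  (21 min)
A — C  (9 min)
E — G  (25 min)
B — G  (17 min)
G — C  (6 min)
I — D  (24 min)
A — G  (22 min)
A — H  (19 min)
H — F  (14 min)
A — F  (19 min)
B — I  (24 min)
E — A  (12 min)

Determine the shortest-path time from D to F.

59 min

Settle nodes by increasing distance from D:
D: 0
I: 24  (via D)
G: 36  (via I)
C: 42  (via G)
H: 45  (via I)
B: 48  (via I)
E: 50  (via C)
A: 51  (via C)
F: 59  (via H)
Shortest route: D–I–H–F = 59 min.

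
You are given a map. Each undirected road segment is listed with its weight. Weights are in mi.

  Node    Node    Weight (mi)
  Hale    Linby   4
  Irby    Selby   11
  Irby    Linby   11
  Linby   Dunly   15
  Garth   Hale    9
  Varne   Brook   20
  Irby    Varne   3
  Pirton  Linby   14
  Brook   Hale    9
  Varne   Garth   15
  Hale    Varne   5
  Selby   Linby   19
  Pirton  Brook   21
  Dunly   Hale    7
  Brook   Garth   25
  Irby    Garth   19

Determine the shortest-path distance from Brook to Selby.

Enumerating some paths:
Brook - Hale - Varne - Irby - Selby: 9+5+3+11 = 28
Brook - Hale - Linby - Selby: 9+4+19 = 32
The minimum is 28 mi via Brook - Hale - Varne - Irby - Selby.

28 mi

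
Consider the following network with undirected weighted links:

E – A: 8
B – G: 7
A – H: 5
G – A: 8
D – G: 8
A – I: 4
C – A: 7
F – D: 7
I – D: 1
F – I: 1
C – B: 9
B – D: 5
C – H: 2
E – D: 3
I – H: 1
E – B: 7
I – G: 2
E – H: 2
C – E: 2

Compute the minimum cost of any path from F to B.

7

Enumerating some paths:
F → D → B: 7+5 = 12
F → I → G → B: 1+2+7 = 10
F → I → D → B: 1+1+5 = 7
F → I → H → E → B: 1+1+2+7 = 11
Cheapest is F → I → D → B at 7.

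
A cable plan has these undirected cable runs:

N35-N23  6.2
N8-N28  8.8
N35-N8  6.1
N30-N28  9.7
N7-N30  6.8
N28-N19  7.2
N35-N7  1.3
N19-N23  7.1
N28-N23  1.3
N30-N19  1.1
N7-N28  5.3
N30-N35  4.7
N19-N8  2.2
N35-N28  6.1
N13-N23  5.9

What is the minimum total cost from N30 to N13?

14.1

Shortest distances from N30:
N30: 0
N19: 1.1  (via N30)
N8: 3.3  (via N19)
N35: 4.7  (via N30)
N7: 6  (via N35)
N23: 8.2  (via N19)
N28: 8.3  (via N19)
N13: 14.1  (via N23)
Shortest route: N30–N19–N23–N13 = 14.1.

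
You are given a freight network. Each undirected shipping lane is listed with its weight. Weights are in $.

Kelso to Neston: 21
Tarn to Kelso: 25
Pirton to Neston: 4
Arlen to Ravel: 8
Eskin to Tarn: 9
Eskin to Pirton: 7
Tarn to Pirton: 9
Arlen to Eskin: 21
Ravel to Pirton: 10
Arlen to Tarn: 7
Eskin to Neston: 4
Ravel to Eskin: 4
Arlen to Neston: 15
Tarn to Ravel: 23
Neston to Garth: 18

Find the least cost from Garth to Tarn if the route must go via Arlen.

Shortest Garth→Arlen: Garth → Neston → Arlen = 33
Best Arlen to Tarn: Arlen → Tarn costing 7
Total via Arlen: 33 + 7 = $40.

$40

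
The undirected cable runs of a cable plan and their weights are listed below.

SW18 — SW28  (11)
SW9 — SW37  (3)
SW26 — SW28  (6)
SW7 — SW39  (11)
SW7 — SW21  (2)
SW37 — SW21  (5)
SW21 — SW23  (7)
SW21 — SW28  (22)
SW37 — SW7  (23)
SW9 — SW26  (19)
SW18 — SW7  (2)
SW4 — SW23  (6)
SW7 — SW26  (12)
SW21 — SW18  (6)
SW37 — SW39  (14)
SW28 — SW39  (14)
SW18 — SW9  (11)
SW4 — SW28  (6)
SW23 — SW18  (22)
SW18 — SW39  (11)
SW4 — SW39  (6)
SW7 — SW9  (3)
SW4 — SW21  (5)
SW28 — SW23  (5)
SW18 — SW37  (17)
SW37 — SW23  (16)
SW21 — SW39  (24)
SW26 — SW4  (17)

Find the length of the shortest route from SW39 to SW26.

Compare a few routes:
SW39 → SW4 → SW23 → SW28 → SW26: 6+6+5+6 = 23
SW39 → SW4 → SW28 → SW26: 6+6+6 = 18
SW39 → SW7 → SW26: 11+12 = 23
SW39 → SW28 → SW26: 14+6 = 20
The minimum is 18 via SW39 → SW4 → SW28 → SW26.

18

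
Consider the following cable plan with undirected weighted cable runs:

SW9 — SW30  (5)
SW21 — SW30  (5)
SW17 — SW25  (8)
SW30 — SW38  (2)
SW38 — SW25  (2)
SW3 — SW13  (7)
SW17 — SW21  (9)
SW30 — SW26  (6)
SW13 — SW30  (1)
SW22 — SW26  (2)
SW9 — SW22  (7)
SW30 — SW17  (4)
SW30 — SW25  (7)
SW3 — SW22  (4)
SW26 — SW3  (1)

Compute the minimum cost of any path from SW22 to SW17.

12

Enumerating some paths:
SW22–SW26–SW3–SW13–SW30–SW17: 2+1+7+1+4 = 15
SW22–SW3–SW26–SW30–SW17: 4+1+6+4 = 15
SW22–SW26–SW30–SW17: 2+6+4 = 12
The minimum is 12 via SW22–SW26–SW30–SW17.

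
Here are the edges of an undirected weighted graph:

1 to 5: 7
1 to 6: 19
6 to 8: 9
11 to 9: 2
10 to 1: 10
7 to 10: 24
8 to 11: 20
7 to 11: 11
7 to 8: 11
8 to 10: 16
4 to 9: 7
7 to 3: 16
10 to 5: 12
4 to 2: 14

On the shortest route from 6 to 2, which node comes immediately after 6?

Candidate routes:
6–8–7–11–9–4–2: 9+11+11+2+7+14 = 54
6–8–10–7–11–9–4–2: 9+16+24+11+2+7+14 = 83
6–1–10–7–11–9–4–2: 19+10+24+11+2+7+14 = 87
6–8–11–9–4–2: 9+20+2+7+14 = 52
The minimum is 52 via 6–8–11–9–4–2.
So from 6 the first move is to 8.

8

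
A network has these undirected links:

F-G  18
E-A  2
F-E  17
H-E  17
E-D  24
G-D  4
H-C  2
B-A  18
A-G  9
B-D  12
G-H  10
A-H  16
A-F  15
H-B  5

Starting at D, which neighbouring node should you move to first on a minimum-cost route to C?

Candidate routes:
D → G → A → E → H → C: 4+9+2+17+2 = 34
D → G → A → H → C: 4+9+16+2 = 31
D → B → H → C: 12+5+2 = 19
D → G → H → C: 4+10+2 = 16
The minimum is 16 via D → G → H → C.
So from D the first move is to G.

G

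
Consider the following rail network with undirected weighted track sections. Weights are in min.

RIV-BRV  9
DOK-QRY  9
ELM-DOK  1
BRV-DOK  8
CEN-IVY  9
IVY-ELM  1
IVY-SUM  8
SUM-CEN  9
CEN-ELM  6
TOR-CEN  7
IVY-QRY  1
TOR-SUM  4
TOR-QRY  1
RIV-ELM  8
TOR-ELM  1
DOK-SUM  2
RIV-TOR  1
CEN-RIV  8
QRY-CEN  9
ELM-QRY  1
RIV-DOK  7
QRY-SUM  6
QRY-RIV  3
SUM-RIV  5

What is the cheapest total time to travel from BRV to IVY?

Candidate routes:
BRV → DOK → ELM → QRY → IVY: 8+1+1+1 = 11
BRV → RIV → TOR → QRY → IVY: 9+1+1+1 = 12
BRV → DOK → ELM → TOR → QRY → IVY: 8+1+1+1+1 = 12
BRV → DOK → ELM → IVY: 8+1+1 = 10
The minimum is 10 min via BRV → DOK → ELM → IVY.

10 min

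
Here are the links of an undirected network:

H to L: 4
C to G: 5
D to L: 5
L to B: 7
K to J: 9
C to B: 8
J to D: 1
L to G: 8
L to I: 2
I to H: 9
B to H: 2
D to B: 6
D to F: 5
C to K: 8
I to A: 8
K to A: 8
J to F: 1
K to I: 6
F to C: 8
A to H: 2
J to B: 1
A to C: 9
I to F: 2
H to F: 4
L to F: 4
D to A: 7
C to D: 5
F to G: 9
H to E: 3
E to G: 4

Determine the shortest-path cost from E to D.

7

Settle nodes by increasing distance from E:
E: 0
H: 3  (via E)
G: 4  (via E)
A: 5  (via H)
B: 5  (via H)
J: 6  (via B)
D: 7  (via J)
Shortest route: E–H–B–J–D = 7.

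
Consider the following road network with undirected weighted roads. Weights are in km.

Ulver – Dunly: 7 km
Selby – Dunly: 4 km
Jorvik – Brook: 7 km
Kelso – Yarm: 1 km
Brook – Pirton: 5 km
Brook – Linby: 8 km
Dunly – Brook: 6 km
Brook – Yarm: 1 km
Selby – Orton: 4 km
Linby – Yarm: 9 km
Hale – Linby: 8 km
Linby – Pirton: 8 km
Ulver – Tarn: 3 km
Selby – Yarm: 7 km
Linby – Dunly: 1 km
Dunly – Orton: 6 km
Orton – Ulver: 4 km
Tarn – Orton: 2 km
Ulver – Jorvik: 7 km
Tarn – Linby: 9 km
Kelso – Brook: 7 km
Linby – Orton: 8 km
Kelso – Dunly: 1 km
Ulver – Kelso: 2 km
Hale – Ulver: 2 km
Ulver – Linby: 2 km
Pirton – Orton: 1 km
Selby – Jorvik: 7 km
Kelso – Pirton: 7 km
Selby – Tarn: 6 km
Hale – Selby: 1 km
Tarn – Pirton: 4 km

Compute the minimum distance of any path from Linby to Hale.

4 km

Shortest distances from Linby:
Linby: 0
Dunly: 1  (via Linby)
Ulver: 2  (via Linby)
Kelso: 2  (via Dunly)
Yarm: 3  (via Kelso)
Brook: 4  (via Yarm)
Hale: 4  (via Ulver)
Shortest route: Linby–Ulver–Hale = 4 km.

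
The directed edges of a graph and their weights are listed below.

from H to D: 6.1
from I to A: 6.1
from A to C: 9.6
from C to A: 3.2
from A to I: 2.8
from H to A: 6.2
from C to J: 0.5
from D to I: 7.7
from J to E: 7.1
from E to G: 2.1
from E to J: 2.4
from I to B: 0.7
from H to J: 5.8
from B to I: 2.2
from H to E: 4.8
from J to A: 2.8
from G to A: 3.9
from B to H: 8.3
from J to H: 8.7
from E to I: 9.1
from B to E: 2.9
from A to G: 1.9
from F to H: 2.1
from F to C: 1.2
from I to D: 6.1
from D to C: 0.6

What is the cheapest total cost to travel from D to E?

8.2

Compare a few routes:
D–C–J–E: 0.6+0.5+7.1 = 8.2
D–C–J–A–I–B–E: 0.6+0.5+2.8+2.8+0.7+2.9 = 10.3
D–C–A–I–B–E: 0.6+3.2+2.8+0.7+2.9 = 10.2
The minimum is 8.2 via D–C–J–E.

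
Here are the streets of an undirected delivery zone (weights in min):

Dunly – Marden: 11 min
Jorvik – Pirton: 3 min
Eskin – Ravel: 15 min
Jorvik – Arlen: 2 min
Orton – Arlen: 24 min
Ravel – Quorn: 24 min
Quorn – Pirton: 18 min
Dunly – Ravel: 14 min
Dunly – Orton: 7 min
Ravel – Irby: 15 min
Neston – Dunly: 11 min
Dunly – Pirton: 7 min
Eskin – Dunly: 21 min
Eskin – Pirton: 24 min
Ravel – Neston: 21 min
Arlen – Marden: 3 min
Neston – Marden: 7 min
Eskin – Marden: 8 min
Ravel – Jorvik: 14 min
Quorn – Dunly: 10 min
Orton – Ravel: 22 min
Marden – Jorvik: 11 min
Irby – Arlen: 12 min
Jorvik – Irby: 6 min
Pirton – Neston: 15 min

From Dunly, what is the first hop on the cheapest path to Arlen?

Pirton

Enumerating some paths:
Dunly - Pirton - Jorvik - Arlen: 7+3+2 = 12
Dunly - Marden - Arlen: 11+3 = 14
The minimum is 12 min via Dunly - Pirton - Jorvik - Arlen.
So from Dunly the first move is to Pirton.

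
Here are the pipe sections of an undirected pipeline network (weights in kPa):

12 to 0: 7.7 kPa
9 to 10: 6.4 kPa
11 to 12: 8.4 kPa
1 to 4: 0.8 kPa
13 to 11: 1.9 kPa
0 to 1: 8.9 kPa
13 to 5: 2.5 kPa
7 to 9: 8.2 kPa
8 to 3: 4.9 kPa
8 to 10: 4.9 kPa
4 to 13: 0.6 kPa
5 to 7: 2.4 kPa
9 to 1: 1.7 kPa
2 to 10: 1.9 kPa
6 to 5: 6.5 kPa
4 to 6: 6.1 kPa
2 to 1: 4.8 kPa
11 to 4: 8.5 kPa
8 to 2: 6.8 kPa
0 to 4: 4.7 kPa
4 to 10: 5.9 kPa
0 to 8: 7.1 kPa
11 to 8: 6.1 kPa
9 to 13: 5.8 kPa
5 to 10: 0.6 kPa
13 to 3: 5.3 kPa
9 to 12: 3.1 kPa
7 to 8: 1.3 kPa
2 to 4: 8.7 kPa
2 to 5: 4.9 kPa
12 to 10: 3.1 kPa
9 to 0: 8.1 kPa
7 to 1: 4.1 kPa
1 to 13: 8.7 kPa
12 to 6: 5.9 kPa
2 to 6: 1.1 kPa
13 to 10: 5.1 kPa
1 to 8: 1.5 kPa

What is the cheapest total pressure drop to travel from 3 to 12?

Candidate routes:
3–8–1–9–12: 4.9+1.5+1.7+3.1 = 11.2
3–8–7–5–10–12: 4.9+1.3+2.4+0.6+3.1 = 12.3
3–13–5–10–12: 5.3+2.5+0.6+3.1 = 11.5
3–13–4–1–9–12: 5.3+0.6+0.8+1.7+3.1 = 11.5
Cheapest is 3–8–1–9–12 at 11.2 kPa.

11.2 kPa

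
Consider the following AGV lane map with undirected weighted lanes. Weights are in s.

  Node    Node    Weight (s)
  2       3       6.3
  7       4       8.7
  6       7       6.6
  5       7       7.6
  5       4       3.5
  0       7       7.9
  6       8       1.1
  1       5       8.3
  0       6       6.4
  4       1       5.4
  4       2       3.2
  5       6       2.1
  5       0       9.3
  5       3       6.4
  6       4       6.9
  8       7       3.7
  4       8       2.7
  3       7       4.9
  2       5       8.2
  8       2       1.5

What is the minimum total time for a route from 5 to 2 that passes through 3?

12.7 s

Best 5 to 3: 5 → 3 costing 6.4
Best 3 to 2: 3 → 2 costing 6.3
Total via 3: 6.4 + 6.3 = 12.7 s.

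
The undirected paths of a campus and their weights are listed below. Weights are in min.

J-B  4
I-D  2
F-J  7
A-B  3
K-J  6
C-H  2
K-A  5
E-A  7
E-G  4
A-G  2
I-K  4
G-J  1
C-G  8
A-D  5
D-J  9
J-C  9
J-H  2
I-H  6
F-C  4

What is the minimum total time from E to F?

Enumerating some paths:
E → G → J → F: 4+1+7 = 12
E → G → J → H → C → F: 4+1+2+2+4 = 13
The minimum is 12 min via E → G → J → F.

12 min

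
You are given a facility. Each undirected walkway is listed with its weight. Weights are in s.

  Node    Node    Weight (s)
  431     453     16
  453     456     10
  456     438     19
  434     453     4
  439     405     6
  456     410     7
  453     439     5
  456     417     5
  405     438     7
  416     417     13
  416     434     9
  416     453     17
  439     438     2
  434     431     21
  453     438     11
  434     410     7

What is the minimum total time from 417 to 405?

26 s

Running Dijkstra from 417:
417: 0
456: 5  (via 417)
410: 12  (via 456)
416: 13  (via 417)
453: 15  (via 456)
434: 19  (via 410)
439: 20  (via 453)
438: 22  (via 439)
405: 26  (via 439)
Shortest route: 417 → 456 → 453 → 439 → 405 = 26 s.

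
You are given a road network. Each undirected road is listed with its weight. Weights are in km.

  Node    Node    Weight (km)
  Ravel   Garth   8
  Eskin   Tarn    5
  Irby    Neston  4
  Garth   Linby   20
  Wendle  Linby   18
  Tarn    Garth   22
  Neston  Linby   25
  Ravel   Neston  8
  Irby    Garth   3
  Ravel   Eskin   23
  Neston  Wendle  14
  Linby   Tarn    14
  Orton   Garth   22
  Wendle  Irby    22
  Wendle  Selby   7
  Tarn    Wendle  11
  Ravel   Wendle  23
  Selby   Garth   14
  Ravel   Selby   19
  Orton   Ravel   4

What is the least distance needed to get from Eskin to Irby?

Compare a few routes:
Eskin → Tarn → Wendle → Neston → Irby: 5+11+14+4 = 34
Eskin → Tarn → Garth → Irby: 5+22+3 = 30
The minimum is 30 km via Eskin → Tarn → Garth → Irby.

30 km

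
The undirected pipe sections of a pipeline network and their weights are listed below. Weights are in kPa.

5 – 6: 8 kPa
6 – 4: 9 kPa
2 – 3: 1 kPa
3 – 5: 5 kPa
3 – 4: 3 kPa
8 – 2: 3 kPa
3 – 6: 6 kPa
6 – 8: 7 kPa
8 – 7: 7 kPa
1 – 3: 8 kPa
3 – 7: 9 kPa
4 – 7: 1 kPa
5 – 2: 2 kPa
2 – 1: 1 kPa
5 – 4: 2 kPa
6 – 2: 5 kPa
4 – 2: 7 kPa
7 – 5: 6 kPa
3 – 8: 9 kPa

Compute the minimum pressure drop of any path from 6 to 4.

9 kPa

Candidate routes:
6 - 4: 9 = 9
6 - 3 - 2 - 5 - 4: 6+1+2+2 = 11
6 - 2 - 4: 5+7 = 12
6 - 5 - 4: 8+2 = 10
Cheapest is 6 - 4 at 9 kPa.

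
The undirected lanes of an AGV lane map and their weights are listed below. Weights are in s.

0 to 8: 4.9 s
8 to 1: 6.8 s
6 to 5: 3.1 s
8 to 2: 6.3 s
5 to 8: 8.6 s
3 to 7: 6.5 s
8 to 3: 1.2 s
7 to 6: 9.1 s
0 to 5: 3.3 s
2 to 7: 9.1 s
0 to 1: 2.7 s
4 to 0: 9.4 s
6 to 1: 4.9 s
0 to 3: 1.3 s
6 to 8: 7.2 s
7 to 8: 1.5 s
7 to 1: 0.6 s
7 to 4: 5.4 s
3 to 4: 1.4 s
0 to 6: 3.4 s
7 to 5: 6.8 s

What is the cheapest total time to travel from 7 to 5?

Running Dijkstra from 7:
7: 0
1: 0.6  (via 7)
8: 1.5  (via 7)
3: 2.7  (via 8)
0: 3.3  (via 1)
4: 4.1  (via 3)
6: 5.5  (via 1)
5: 6.6  (via 0)
Shortest route: 7–1–0–5 = 6.6 s.

6.6 s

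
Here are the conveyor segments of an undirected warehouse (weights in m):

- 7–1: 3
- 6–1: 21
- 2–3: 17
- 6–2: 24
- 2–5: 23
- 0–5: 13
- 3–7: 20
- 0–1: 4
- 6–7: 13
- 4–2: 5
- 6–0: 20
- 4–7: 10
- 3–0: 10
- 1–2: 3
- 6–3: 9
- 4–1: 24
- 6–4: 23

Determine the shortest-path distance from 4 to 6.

Enumerating some paths:
4–2–1–7–6: 5+3+3+13 = 24
4–6: 23 = 23
4–2–1–6: 5+3+21 = 29
Cheapest is 4–6 at 23 m.

23 m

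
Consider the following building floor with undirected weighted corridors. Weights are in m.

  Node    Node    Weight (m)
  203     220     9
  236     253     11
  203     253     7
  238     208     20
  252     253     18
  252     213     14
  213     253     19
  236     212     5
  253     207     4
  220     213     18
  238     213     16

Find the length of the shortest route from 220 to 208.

Candidate routes:
220 - 213 - 238 - 208: 18+16+20 = 54
220 - 203 - 253 - 252 - 213 - 238 - 208: 9+7+18+14+16+20 = 84
220 - 203 - 253 - 213 - 238 - 208: 9+7+19+16+20 = 71
Cheapest is 220 - 213 - 238 - 208 at 54 m.

54 m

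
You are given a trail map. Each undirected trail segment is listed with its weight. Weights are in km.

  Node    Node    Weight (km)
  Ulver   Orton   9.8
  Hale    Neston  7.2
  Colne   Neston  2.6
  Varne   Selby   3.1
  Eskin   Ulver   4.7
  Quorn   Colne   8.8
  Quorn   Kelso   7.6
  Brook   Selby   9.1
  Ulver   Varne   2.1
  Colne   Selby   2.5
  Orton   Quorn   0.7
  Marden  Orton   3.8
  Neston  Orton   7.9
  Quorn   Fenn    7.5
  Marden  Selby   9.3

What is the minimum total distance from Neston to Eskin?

Compare a few routes:
Neston → Colne → Selby → Varne → Ulver → Eskin: 2.6+2.5+3.1+2.1+4.7 = 15
Neston → Orton → Ulver → Eskin: 7.9+9.8+4.7 = 22.4
The minimum is 15 km via Neston → Colne → Selby → Varne → Ulver → Eskin.

15 km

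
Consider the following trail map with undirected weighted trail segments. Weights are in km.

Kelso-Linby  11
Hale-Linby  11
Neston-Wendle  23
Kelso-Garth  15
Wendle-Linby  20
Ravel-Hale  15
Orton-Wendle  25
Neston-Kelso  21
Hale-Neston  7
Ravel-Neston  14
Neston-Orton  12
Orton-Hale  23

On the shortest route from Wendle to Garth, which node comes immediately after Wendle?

Linby

Candidate routes:
Wendle - Linby - Kelso - Garth: 20+11+15 = 46
Wendle - Neston - Kelso - Garth: 23+21+15 = 59
Wendle - Neston - Hale - Linby - Kelso - Garth: 23+7+11+11+15 = 67
Wendle - Orton - Neston - Kelso - Garth: 25+12+21+15 = 73
Cheapest is Wendle - Linby - Kelso - Garth at 46 km.
So from Wendle the first move is to Linby.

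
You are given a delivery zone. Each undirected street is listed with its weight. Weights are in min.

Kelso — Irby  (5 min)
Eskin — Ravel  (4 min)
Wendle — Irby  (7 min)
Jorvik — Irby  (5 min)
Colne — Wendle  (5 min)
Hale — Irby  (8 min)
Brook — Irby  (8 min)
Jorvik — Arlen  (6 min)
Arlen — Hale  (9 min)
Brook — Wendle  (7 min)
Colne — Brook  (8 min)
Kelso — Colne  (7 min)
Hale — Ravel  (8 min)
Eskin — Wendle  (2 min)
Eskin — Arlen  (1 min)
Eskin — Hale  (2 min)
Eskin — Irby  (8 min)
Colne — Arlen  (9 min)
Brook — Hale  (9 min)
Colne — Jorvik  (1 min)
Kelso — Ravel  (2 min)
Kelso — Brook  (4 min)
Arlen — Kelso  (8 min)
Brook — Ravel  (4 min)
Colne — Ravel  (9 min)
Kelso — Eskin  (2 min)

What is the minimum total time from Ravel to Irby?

Running Dijkstra from Ravel:
Ravel: 0
Kelso: 2  (via Ravel)
Eskin: 4  (via Ravel)
Brook: 4  (via Ravel)
Arlen: 5  (via Eskin)
Wendle: 6  (via Eskin)
Hale: 6  (via Eskin)
Irby: 7  (via Kelso)
Shortest route: Ravel–Kelso–Irby = 7 min.

7 min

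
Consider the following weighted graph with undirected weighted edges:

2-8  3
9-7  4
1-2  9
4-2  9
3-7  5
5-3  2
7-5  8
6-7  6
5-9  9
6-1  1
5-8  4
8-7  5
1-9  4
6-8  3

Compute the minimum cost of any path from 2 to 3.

Enumerating some paths:
2–8–7–3: 3+5+5 = 13
2–8–5–3: 3+4+2 = 9
2–8–6–7–3: 3+3+6+5 = 17
Cheapest is 2–8–5–3 at 9.

9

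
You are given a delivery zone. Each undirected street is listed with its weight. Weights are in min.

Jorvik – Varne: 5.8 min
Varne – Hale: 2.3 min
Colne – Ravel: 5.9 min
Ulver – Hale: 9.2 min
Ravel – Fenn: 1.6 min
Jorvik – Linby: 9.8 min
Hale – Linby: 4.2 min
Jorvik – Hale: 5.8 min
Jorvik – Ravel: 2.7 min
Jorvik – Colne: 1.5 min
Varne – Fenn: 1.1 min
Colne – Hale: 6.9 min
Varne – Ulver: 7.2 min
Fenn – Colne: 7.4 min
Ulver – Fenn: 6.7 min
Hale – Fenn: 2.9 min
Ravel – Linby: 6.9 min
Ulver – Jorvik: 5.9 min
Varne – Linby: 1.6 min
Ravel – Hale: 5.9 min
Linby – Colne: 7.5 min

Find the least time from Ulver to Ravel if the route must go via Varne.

9.9 min

Shortest Ulver→Varne: Ulver → Varne = 7.2
Best Varne to Ravel: Varne → Fenn → Ravel costing 2.7
Total via Varne: 7.2 + 2.7 = 9.9 min.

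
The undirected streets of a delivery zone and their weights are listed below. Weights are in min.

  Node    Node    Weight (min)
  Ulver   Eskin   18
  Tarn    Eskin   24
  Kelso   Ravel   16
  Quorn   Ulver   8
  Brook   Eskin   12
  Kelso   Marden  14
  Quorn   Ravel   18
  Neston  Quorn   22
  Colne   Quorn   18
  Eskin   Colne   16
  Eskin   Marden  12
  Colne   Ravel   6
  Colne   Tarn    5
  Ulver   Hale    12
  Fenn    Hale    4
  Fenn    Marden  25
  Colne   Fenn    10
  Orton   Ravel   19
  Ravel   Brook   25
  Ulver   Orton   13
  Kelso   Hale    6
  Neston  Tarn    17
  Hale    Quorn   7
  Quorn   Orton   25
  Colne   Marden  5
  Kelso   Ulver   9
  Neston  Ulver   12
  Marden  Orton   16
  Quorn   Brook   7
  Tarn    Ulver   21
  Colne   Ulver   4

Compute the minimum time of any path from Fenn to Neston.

26 min

Running Dijkstra from Fenn:
Fenn: 0
Hale: 4  (via Fenn)
Colne: 10  (via Fenn)
Kelso: 10  (via Hale)
Quorn: 11  (via Hale)
Ulver: 14  (via Colne)
Marden: 15  (via Colne)
Tarn: 15  (via Colne)
Ravel: 16  (via Colne)
Brook: 18  (via Quorn)
Neston: 26  (via Ulver)
Shortest route: Fenn–Colne–Ulver–Neston = 26 min.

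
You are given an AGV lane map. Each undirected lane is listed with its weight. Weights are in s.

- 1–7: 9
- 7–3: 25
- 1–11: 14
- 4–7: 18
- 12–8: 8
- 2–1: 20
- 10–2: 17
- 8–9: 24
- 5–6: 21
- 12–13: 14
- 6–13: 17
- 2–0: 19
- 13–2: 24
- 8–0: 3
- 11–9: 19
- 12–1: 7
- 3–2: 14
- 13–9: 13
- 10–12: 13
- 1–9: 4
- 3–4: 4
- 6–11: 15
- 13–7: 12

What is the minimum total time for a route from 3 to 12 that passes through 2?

Shortest 3→2: 3 → 2 = 14
Shortest 2→12: 2 → 1 → 12 = 27
Total via 2: 14 + 27 = 41 s.

41 s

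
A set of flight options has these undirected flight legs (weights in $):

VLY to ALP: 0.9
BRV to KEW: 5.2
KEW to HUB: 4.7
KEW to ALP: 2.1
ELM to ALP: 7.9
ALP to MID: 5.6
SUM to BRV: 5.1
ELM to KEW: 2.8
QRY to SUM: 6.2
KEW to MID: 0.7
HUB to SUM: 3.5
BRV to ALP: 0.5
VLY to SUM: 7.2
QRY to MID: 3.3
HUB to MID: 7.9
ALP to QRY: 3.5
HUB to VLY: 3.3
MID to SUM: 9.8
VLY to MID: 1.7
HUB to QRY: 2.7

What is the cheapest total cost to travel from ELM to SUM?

$10.5

Compare a few routes:
ELM - KEW - HUB - SUM: 2.8+4.7+3.5 = 11
ELM - KEW - ALP - BRV - SUM: 2.8+2.1+0.5+5.1 = 10.5
The minimum is $10.5 via ELM - KEW - ALP - BRV - SUM.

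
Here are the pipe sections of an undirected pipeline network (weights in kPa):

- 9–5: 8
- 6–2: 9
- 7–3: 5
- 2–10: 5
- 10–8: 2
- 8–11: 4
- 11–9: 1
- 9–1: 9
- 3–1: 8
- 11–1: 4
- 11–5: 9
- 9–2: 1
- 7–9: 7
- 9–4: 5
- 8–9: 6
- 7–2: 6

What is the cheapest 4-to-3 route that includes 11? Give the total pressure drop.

Shortest 4→11: 4–9–11 = 6
Best 11 to 3: 11–1–3 costing 12
Total via 11: 6 + 12 = 18 kPa.

18 kPa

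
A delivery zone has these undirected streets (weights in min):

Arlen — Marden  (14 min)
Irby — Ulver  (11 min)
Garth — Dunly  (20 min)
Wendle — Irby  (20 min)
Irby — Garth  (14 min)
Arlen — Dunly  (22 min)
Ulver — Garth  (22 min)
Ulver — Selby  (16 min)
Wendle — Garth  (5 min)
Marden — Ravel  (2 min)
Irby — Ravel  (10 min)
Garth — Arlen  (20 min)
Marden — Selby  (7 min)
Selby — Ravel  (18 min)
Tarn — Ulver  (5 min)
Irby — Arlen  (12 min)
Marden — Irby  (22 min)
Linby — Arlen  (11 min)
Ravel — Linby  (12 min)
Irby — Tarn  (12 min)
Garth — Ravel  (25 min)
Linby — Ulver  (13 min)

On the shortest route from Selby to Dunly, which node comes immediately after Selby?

Marden

Compare a few routes:
Selby - Marden - Ravel - Irby - Garth - Dunly: 7+2+10+14+20 = 53
Selby - Marden - Arlen - Dunly: 7+14+22 = 43
Cheapest is Selby - Marden - Arlen - Dunly at 43 min.
So from Selby the first move is to Marden.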